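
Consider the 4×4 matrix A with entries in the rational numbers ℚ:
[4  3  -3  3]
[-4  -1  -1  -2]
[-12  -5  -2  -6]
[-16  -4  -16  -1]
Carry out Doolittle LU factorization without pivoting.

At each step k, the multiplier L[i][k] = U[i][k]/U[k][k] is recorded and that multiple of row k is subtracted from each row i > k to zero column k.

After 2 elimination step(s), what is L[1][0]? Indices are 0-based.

L[1][0] = -1

Step 1: pivot at (0,0) is 4.
  row1 ← row1 − (-1)·row0  ⇒  L[1][0]=-1, U row1=(0, 2, -4, 1)
  row2 ← row2 − (-3)·row0  ⇒  L[2][0]=-3, U row2=(0, 4, -11, 3)
  row3 ← row3 − (-4)·row0  ⇒  L[3][0]=-4, U row3=(0, 8, -28, 11)
Step 2: pivot at (1,1) is 2.
  row2 ← row2 − (2)·row1  ⇒  L[2][1]=2, U row2=(0, 0, -3, 1)
  row3 ← row3 − (4)·row1  ⇒  L[3][1]=4, U row3=(0, 0, -12, 7)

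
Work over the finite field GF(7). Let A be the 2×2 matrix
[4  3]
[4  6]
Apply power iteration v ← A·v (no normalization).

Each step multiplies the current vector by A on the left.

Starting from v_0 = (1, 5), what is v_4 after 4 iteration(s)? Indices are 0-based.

v_4 = (0, 1)

v_0 = (1, 5).
v_1 = A·v_0 = (5, 6).
v_2 = A·v_1 = (3, 0).
v_3 = A·v_2 = (5, 5).
v_4 = A·v_3 = (0, 1).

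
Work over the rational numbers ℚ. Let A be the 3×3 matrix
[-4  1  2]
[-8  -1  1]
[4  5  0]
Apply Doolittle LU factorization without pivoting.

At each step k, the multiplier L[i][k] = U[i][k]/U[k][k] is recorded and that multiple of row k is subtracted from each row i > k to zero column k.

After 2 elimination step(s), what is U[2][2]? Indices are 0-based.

k=0: U[0][0]=-4
  eliminate (1,0): mult=2, new row 1: (0, -3, -3); set L[1][0]=2
  eliminate (2,0): mult=-1, new row 2: (0, 6, 2); set L[2][0]=-1
k=1: U[1][1]=-3
  eliminate (2,1): mult=-2, new row 2: (0, 0, -4); set L[2][1]=-2

U[2][2] = -4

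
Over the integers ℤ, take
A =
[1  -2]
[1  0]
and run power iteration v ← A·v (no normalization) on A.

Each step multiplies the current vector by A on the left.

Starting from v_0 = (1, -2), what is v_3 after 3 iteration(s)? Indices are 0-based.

v_3 = (-7, 3)

v_0 = (1, -2).
v_1 = A·v_0 = (5, 1).
v_2 = A·v_1 = (3, 5).
v_3 = A·v_2 = (-7, 3).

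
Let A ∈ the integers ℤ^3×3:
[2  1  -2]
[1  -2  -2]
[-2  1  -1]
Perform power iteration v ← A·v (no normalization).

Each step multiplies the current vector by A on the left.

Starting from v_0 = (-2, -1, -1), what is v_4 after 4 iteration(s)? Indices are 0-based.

v_0 = (-2, -1, -1).
v_1 = A·v_0 = (-3, 2, 4).
v_2 = A·v_1 = (-12, -15, 4).
v_3 = A·v_2 = (-47, 10, 5).
v_4 = A·v_3 = (-94, -77, 99).

v_4 = (-94, -77, 99)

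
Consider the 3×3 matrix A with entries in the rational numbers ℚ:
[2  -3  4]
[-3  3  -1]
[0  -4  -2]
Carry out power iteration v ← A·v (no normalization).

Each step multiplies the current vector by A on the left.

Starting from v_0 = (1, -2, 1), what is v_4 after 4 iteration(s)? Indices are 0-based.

v_4 = (3330, -3118, 1448)

v_0 = (1, -2, 1).
v_1 = A·v_0 = (12, -10, 6).
v_2 = A·v_1 = (78, -72, 28).
v_3 = A·v_2 = (484, -478, 232).
v_4 = A·v_3 = (3330, -3118, 1448).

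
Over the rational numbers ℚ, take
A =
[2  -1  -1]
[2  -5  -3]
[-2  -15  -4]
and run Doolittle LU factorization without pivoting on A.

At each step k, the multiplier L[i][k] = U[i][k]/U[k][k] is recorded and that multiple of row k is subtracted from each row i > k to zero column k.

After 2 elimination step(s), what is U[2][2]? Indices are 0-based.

U[2][2] = 3

k=0: U[0][0]=2
  eliminate (1,0): mult=1, new row 1: (0, -4, -2); set L[1][0]=1
  eliminate (2,0): mult=-1, new row 2: (0, -16, -5); set L[2][0]=-1
k=1: U[1][1]=-4
  eliminate (2,1): mult=4, new row 2: (0, 0, 3); set L[2][1]=4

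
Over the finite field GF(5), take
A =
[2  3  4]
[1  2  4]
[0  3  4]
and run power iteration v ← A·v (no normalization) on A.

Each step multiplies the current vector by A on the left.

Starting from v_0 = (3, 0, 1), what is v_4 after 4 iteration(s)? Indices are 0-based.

v_0 = (3, 0, 1).
v_1 = A·v_0 = (0, 2, 4).
v_2 = A·v_1 = (2, 0, 2).
v_3 = A·v_2 = (2, 0, 3).
v_4 = A·v_3 = (1, 4, 2).

v_4 = (1, 4, 2)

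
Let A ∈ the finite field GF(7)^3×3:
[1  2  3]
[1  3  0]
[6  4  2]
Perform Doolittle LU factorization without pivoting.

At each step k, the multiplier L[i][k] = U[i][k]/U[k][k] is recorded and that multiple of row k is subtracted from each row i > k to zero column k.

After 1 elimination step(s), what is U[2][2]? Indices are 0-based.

U[2][2] = 5

k=0: U[0][0]=1
  eliminate (1,0): mult=1, new row 1: (0, 1, 4); set L[1][0]=1
  eliminate (2,0): mult=6, new row 2: (0, 6, 5); set L[2][0]=6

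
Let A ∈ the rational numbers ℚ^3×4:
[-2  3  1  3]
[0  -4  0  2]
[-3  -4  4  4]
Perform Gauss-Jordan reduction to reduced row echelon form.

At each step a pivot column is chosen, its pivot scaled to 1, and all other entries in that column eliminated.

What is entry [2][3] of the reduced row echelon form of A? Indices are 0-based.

[1] R0 /= -2  ⇒  (1, -3/2, -1/2, -3/2)
     R2 -= -3·R0  ⇒  (0, -17/2, 5/2, -1/2)
[2] R1 /= -4  ⇒  (0, 1, 0, -1/2)
     R0 -= -3/2·R1  ⇒  (1, 0, -1/2, -9/4)
     R2 -= -17/2·R1  ⇒  (0, 0, 5/2, -19/4)
[3] R2 /= 5/2  ⇒  (0, 0, 1, -19/10)
     R0 -= -1/2·R2  ⇒  (1, 0, 0, -16/5)

M[2][3] = -19/10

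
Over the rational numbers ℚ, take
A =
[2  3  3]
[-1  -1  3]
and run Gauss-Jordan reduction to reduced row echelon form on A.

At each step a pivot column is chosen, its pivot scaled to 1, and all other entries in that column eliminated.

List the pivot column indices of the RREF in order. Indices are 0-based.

step 1: normalize row 0 (÷2) = (1, 3/2, 3/2)
  row 1: subtract -1×row0 = (0, 1/2, 9/2)
step 2: normalize row 1 (÷1/2) = (0, 1, 9)
  row 0: subtract 3/2×row1 = (1, 0, -12)

pivot columns: 0, 1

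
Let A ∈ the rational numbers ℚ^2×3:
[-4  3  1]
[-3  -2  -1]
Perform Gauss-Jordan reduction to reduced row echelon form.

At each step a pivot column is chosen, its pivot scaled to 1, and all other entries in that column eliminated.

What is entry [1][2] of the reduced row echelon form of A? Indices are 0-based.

M[1][2] = 7/17

step 1: normalize row 0 (÷-4) = (1, -3/4, -1/4)
  row 1: subtract -3×row0 = (0, -17/4, -7/4)
step 2: normalize row 1 (÷-17/4) = (0, 1, 7/17)
  row 0: subtract -3/4×row1 = (1, 0, 1/17)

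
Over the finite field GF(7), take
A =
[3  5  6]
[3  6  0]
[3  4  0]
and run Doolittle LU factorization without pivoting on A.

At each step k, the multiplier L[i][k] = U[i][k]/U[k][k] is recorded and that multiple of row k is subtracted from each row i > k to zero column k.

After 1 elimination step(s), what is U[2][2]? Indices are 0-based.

U[2][2] = 1

Step 1: pivot at (0,0) is 3.
  row1 ← row1 − (1)·row0  ⇒  L[1][0]=1, U row1=(0, 1, 1)
  row2 ← row2 − (1)·row0  ⇒  L[2][0]=1, U row2=(0, 6, 1)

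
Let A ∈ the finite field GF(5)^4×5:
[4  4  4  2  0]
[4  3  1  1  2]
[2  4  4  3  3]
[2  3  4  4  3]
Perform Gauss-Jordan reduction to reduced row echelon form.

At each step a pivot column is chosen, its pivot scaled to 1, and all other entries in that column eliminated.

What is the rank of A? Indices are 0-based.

pivot(0,0)=4: scale R0 → (1, 1, 1, 3, 0)
  clear (1,0): R1 −= (4)R0 → (0, 4, 2, 4, 2)
  clear (2,0): R2 −= (2)R0 → (0, 2, 2, 2, 3)
  clear (3,0): R3 −= (2)R0 → (0, 1, 2, 3, 3)
pivot(1,1)=4: scale R1 → (0, 1, 3, 1, 3)
  clear (0,1): R0 −= (1)R1 → (1, 0, 3, 2, 2)
  clear (2,1): R2 −= (2)R1 → (0, 0, 1, 0, 2)
  clear (3,1): R3 −= (1)R1 → (0, 0, 4, 2, 0)
pivot(2,2)=1: scale R2 → (0, 0, 1, 0, 2)
  clear (0,2): R0 −= (3)R2 → (1, 0, 0, 2, 1)
  clear (1,2): R1 −= (3)R2 → (0, 1, 0, 1, 2)
  clear (3,2): R3 −= (4)R2 → (0, 0, 0, 2, 2)
pivot(3,3)=2: scale R3 → (0, 0, 0, 1, 1)
  clear (0,3): R0 −= (2)R3 → (1, 0, 0, 0, 4)
  clear (1,3): R1 −= (1)R3 → (0, 1, 0, 0, 1)

rank = 4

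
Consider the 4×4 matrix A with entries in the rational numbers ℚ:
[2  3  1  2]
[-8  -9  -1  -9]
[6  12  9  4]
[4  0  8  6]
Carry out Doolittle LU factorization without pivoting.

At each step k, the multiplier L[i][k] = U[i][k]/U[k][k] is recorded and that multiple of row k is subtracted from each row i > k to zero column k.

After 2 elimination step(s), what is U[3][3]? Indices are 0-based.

U[3][3] = 0

k=0: U[0][0]=2
  eliminate (1,0): mult=-4, new row 1: (0, 3, 3, -1); set L[1][0]=-4
  eliminate (2,0): mult=3, new row 2: (0, 3, 6, -2); set L[2][0]=3
  eliminate (3,0): mult=2, new row 3: (0, -6, 6, 2); set L[3][0]=2
k=1: U[1][1]=3
  eliminate (2,1): mult=1, new row 2: (0, 0, 3, -1); set L[2][1]=1
  eliminate (3,1): mult=-2, new row 3: (0, 0, 12, 0); set L[3][1]=-2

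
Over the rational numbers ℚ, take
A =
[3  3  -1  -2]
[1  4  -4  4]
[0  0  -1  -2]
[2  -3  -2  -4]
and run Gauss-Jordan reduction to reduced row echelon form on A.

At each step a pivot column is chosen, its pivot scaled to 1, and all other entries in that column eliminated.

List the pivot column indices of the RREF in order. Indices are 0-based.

[1] R0 /= 3  ⇒  (1, 1, -1/3, -2/3)
     R1 -= 1·R0  ⇒  (0, 3, -11/3, 14/3)
     R3 -= 2·R0  ⇒  (0, -5, -4/3, -8/3)
[2] R1 /= 3  ⇒  (0, 1, -11/9, 14/9)
     R0 -= 1·R1  ⇒  (1, 0, 8/9, -20/9)
     R3 -= -5·R1  ⇒  (0, 0, -67/9, 46/9)
[3] R2 /= -1  ⇒  (0, 0, 1, 2)
     R0 -= 8/9·R2  ⇒  (1, 0, 0, -4)
     R1 -= -11/9·R2  ⇒  (0, 1, 0, 4)
     R3 -= -67/9·R2  ⇒  (0, 0, 0, 20)
[4] R3 /= 20  ⇒  (0, 0, 0, 1)
     R0 -= -4·R3  ⇒  (1, 0, 0, 0)
     R1 -= 4·R3  ⇒  (0, 1, 0, 0)
     R2 -= 2·R3  ⇒  (0, 0, 1, 0)

pivot columns: 0, 1, 2, 3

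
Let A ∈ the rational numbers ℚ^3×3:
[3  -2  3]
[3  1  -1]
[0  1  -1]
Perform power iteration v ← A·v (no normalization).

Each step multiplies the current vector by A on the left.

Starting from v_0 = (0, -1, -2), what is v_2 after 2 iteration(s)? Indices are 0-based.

v_2 = (-11, -12, 0)

v_0 = (0, -1, -2).
v_1 = A·v_0 = (-4, 1, 1).
v_2 = A·v_1 = (-11, -12, 0).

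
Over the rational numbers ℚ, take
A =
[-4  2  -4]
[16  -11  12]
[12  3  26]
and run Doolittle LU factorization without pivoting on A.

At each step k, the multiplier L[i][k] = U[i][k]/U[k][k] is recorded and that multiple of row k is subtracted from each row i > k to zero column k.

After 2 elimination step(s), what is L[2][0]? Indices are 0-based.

L[2][0] = -3

Step 1: pivot at (0,0) is -4.
  row1 ← row1 − (-4)·row0  ⇒  L[1][0]=-4, U row1=(0, -3, -4)
  row2 ← row2 − (-3)·row0  ⇒  L[2][0]=-3, U row2=(0, 9, 14)
Step 2: pivot at (1,1) is -3.
  row2 ← row2 − (-3)·row1  ⇒  L[2][1]=-3, U row2=(0, 0, 2)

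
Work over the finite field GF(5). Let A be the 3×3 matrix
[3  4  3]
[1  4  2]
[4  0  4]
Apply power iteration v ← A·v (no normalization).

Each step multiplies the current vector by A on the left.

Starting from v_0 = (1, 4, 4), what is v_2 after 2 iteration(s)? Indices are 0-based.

v_0 = (1, 4, 4).
v_1 = A·v_0 = (1, 0, 0).
v_2 = A·v_1 = (3, 1, 4).

v_2 = (3, 1, 4)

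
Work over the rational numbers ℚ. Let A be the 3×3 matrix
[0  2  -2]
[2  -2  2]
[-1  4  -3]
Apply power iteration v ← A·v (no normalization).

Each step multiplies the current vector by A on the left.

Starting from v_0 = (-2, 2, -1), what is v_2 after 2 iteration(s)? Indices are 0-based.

v_2 = (-46, 58, -85)

v_0 = (-2, 2, -1).
v_1 = A·v_0 = (6, -10, 13).
v_2 = A·v_1 = (-46, 58, -85).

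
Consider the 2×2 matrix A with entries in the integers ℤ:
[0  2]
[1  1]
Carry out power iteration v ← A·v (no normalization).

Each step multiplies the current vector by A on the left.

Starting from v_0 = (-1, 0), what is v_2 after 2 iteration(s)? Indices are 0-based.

v_0 = (-1, 0).
v_1 = A·v_0 = (0, -1).
v_2 = A·v_1 = (-2, -1).

v_2 = (-2, -1)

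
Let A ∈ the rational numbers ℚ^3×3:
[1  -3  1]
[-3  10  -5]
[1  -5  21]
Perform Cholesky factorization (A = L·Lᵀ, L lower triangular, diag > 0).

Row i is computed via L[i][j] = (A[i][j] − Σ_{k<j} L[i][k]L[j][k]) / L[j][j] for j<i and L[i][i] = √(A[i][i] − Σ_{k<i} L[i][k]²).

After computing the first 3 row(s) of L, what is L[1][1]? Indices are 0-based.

L[1][1] = 1

Step 1: L[0][0] = √(1) = 1.
  L[1][0] = (-3) / L[0][0] = -3.
Step 2: L[1][1] = √(1) = 1.
  L[2][0] = (1) / L[0][0] = 1.
  L[2][1] = (-2) / L[1][1] = -2.
Step 3: L[2][2] = √(16) = 4.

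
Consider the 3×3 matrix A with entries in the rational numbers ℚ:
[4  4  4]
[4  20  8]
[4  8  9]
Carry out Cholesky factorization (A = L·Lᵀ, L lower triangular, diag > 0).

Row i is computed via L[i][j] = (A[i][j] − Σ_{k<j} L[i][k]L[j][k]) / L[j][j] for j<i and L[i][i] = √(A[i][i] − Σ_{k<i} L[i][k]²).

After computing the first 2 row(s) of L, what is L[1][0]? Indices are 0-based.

L[1][0] = 2

Step 1: L[0][0] = √(4) = 2.
  L[1][0] = (4) / L[0][0] = 2.
Step 2: L[1][1] = √(16) = 4.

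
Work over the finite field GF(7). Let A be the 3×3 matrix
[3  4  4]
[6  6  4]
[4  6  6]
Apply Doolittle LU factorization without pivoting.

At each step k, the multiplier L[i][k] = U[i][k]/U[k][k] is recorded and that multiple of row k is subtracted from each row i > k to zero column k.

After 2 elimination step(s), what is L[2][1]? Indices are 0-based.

L[2][1] = 2

k=0: U[0][0]=3
  eliminate (1,0): mult=2, new row 1: (0, 5, 3); set L[1][0]=2
  eliminate (2,0): mult=6, new row 2: (0, 3, 3); set L[2][0]=6
k=1: U[1][1]=5
  eliminate (2,1): mult=2, new row 2: (0, 0, 4); set L[2][1]=2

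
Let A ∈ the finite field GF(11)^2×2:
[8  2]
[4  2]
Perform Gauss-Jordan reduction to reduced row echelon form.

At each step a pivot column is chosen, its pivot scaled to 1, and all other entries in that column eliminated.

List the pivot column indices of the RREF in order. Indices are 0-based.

[1] R0 /= 8  ⇒  (1, 3)
     R1 -= 4·R0  ⇒  (0, 1)
[2] R1 /= 1  ⇒  (0, 1)
     R0 -= 3·R1  ⇒  (1, 0)

pivot columns: 0, 1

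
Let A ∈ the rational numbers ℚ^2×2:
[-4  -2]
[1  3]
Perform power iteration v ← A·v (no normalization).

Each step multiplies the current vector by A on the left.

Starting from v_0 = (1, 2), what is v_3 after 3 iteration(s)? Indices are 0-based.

v_0 = (1, 2).
v_1 = A·v_0 = (-8, 7).
v_2 = A·v_1 = (18, 13).
v_3 = A·v_2 = (-98, 57).

v_3 = (-98, 57)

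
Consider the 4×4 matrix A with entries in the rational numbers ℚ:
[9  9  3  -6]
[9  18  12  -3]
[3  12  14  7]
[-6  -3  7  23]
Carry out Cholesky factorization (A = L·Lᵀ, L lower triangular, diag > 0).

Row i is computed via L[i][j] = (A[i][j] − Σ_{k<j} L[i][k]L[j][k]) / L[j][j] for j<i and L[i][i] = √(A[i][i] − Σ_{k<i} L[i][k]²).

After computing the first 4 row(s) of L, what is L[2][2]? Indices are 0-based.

Step 1: L[0][0] = √(9) = 3.
  L[1][0] = (9) / L[0][0] = 3.
Step 2: L[1][1] = √(9) = 3.
  L[2][0] = (3) / L[0][0] = 1.
  L[2][1] = (9) / L[1][1] = 3.
Step 3: L[2][2] = √(4) = 2.
  L[3][0] = (-6) / L[0][0] = -2.
  L[3][1] = (3) / L[1][1] = 1.
  L[3][2] = (6) / L[2][2] = 3.
Step 4: L[3][3] = √(9) = 3.

L[2][2] = 2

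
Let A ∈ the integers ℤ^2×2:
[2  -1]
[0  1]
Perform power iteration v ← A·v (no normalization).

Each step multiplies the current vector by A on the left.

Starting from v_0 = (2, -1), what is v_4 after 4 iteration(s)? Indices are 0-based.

v_0 = (2, -1).
v_1 = A·v_0 = (5, -1).
v_2 = A·v_1 = (11, -1).
v_3 = A·v_2 = (23, -1).
v_4 = A·v_3 = (47, -1).

v_4 = (47, -1)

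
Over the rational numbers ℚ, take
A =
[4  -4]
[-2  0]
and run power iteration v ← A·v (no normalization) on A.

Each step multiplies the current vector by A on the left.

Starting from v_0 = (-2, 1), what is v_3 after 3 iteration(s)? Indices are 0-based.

v_0 = (-2, 1).
v_1 = A·v_0 = (-12, 4).
v_2 = A·v_1 = (-64, 24).
v_3 = A·v_2 = (-352, 128).

v_3 = (-352, 128)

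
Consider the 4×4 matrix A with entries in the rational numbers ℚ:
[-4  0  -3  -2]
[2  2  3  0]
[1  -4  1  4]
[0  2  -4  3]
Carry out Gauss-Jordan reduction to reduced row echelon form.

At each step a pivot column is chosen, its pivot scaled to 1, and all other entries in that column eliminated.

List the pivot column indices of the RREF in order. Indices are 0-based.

step 1: normalize row 0 (÷-4) = (1, 0, 3/4, 1/2)
  row 1: subtract 2×row0 = (0, 2, 3/2, -1)
  row 2: subtract 1×row0 = (0, -4, 1/4, 7/2)
step 2: normalize row 1 (÷2) = (0, 1, 3/4, -1/2)
  row 2: subtract -4×row1 = (0, 0, 13/4, 3/2)
  row 3: subtract 2×row1 = (0, 0, -11/2, 4)
step 3: normalize row 2 (÷13/4) = (0, 0, 1, 6/13)
  row 0: subtract 3/4×row2 = (1, 0, 0, 2/13)
  row 1: subtract 3/4×row2 = (0, 1, 0, -11/13)
  row 3: subtract -11/2×row2 = (0, 0, 0, 85/13)
step 4: normalize row 3 (÷85/13) = (0, 0, 0, 1)
  row 0: subtract 2/13×row3 = (1, 0, 0, 0)
  row 1: subtract -11/13×row3 = (0, 1, 0, 0)
  row 2: subtract 6/13×row3 = (0, 0, 1, 0)

pivot columns: 0, 1, 2, 3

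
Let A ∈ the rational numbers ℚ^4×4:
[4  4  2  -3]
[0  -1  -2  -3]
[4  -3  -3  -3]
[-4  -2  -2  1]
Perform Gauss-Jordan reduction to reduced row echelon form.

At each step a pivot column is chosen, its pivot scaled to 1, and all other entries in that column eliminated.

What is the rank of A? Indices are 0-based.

pivot(0,0)=4: scale R0 → (1, 1, 1/2, -3/4)
  clear (2,0): R2 −= (4)R0 → (0, -7, -5, 0)
  clear (3,0): R3 −= (-4)R0 → (0, 2, 0, -2)
pivot(1,1)=-1: scale R1 → (0, 1, 2, 3)
  clear (0,1): R0 −= (1)R1 → (1, 0, -3/2, -15/4)
  clear (2,1): R2 −= (-7)R1 → (0, 0, 9, 21)
  clear (3,1): R3 −= (2)R1 → (0, 0, -4, -8)
pivot(2,2)=9: scale R2 → (0, 0, 1, 7/3)
  clear (0,2): R0 −= (-3/2)R2 → (1, 0, 0, -1/4)
  clear (1,2): R1 −= (2)R2 → (0, 1, 0, -5/3)
  clear (3,2): R3 −= (-4)R2 → (0, 0, 0, 4/3)
pivot(3,3)=4/3: scale R3 → (0, 0, 0, 1)
  clear (0,3): R0 −= (-1/4)R3 → (1, 0, 0, 0)
  clear (1,3): R1 −= (-5/3)R3 → (0, 1, 0, 0)
  clear (2,3): R2 −= (7/3)R3 → (0, 0, 1, 0)

rank = 4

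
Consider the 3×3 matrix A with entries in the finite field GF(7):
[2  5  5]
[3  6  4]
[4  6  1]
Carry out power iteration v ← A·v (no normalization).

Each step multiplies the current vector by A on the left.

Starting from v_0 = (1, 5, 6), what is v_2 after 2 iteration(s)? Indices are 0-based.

v_0 = (1, 5, 6).
v_1 = A·v_0 = (1, 1, 5).
v_2 = A·v_1 = (4, 1, 1).

v_2 = (4, 1, 1)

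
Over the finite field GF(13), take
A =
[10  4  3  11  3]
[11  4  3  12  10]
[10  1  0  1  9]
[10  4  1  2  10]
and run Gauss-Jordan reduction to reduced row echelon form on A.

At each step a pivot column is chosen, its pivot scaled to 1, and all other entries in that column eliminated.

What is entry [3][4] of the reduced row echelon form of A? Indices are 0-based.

M[3][4] = 3

pivot(0,0)=10: scale R0 → (1, 3, 12, 5, 12)
  clear (1,0): R1 −= (11)R0 → (0, 10, 1, 9, 8)
  clear (2,0): R2 −= (10)R0 → (0, 10, 10, 3, 6)
  clear (3,0): R3 −= (10)R0 → (0, 0, 11, 4, 7)
pivot(1,1)=10: scale R1 → (0, 1, 4, 10, 6)
  clear (0,1): R0 −= (3)R1 → (1, 0, 0, 1, 7)
  clear (2,1): R2 −= (10)R1 → (0, 0, 9, 7, 11)
pivot(2,2)=9: scale R2 → (0, 0, 1, 8, 7)
  clear (1,2): R1 −= (4)R2 → (0, 1, 0, 4, 4)
  clear (3,2): R3 −= (11)R2 → (0, 0, 0, 7, 8)
pivot(3,3)=7: scale R3 → (0, 0, 0, 1, 3)
  clear (0,3): R0 −= (1)R3 → (1, 0, 0, 0, 4)
  clear (1,3): R1 −= (4)R3 → (0, 1, 0, 0, 5)
  clear (2,3): R2 −= (8)R3 → (0, 0, 1, 0, 9)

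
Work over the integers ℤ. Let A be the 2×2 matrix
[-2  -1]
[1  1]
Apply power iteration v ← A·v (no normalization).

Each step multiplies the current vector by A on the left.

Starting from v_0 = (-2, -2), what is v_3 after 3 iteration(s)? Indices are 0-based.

v_0 = (-2, -2).
v_1 = A·v_0 = (6, -4).
v_2 = A·v_1 = (-8, 2).
v_3 = A·v_2 = (14, -6).

v_3 = (14, -6)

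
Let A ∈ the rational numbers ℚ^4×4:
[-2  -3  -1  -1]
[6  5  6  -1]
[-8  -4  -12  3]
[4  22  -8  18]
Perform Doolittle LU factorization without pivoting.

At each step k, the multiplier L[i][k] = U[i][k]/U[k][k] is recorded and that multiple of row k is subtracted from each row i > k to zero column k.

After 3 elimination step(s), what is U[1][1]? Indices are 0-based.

[col 0] pivot -2
  R1 -= -3*R0 → (0, -4, 3, -4)  (L[1][0] := -3)
  R2 -= 4*R0 → (0, 8, -8, 7)  (L[2][0] := 4)
  R3 -= -2*R0 → (0, 16, -10, 16)  (L[3][0] := -2)
[col 1] pivot -4
  R2 -= -2*R1 → (0, 0, -2, -1)  (L[2][1] := -2)
  R3 -= -4*R1 → (0, 0, 2, 0)  (L[3][1] := -4)
[col 2] pivot -2
  R3 -= -1*R2 → (0, 0, 0, -1)  (L[3][2] := -1)

U[1][1] = -4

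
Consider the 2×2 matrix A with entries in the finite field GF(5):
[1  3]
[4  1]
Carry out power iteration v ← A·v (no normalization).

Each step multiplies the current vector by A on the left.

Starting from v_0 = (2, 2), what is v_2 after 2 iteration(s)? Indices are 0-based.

v_2 = (3, 2)

v_0 = (2, 2).
v_1 = A·v_0 = (3, 0).
v_2 = A·v_1 = (3, 2).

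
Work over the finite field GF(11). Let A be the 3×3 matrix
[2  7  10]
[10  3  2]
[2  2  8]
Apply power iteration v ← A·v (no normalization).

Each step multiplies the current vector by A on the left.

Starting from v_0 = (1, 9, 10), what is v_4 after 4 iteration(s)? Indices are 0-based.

v_4 = (5, 3, 5)

v_0 = (1, 9, 10).
v_1 = A·v_0 = (0, 2, 1).
v_2 = A·v_1 = (2, 8, 1).
v_3 = A·v_2 = (4, 2, 6).
v_4 = A·v_3 = (5, 3, 5).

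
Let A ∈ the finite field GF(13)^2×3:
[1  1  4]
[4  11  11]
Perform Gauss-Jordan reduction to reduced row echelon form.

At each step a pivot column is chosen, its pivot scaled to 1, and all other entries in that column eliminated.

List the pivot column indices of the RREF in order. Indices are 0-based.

step 1: normalize row 0 (÷1) = (1, 1, 4)
  row 1: subtract 4×row0 = (0, 7, 8)
step 2: normalize row 1 (÷7) = (0, 1, 3)
  row 0: subtract 1×row1 = (1, 0, 1)

pivot columns: 0, 1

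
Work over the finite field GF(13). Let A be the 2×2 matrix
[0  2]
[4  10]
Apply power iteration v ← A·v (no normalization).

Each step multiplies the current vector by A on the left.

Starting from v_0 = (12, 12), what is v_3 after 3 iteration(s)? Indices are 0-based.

v_0 = (12, 12).
v_1 = A·v_0 = (11, 12).
v_2 = A·v_1 = (11, 8).
v_3 = A·v_2 = (3, 7).

v_3 = (3, 7)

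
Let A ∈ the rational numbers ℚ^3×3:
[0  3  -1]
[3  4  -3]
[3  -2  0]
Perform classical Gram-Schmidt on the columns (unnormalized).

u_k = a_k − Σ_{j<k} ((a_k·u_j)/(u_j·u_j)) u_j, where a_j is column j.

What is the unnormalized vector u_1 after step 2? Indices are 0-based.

Step 1: u_0 = a_0 = (0, 3, 3).
Step 2: u_1 = a_1 − (1/3)·u_0 = (3, 3, -3).

u_1 = (3, 3, -3)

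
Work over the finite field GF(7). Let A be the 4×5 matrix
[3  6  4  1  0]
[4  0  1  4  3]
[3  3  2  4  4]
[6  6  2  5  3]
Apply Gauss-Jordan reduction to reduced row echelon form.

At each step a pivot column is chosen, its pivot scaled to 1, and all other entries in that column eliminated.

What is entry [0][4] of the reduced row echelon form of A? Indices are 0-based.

M[0][4] = 5

pivot(0,0)=3: scale R0 → (1, 2, 6, 5, 0)
  clear (1,0): R1 −= (4)R0 → (0, 6, 5, 5, 3)
  clear (2,0): R2 −= (3)R0 → (0, 4, 5, 3, 4)
  clear (3,0): R3 −= (6)R0 → (0, 1, 1, 3, 3)
pivot(1,1)=6: scale R1 → (0, 1, 2, 2, 4)
  clear (0,1): R0 −= (2)R1 → (1, 0, 2, 1, 6)
  clear (2,1): R2 −= (4)R1 → (0, 0, 4, 2, 2)
  clear (3,1): R3 −= (1)R1 → (0, 0, 6, 1, 6)
pivot(2,2)=4: scale R2 → (0, 0, 1, 4, 4)
  clear (0,2): R0 −= (2)R2 → (1, 0, 0, 0, 5)
  clear (1,2): R1 −= (2)R2 → (0, 1, 0, 1, 3)
  clear (3,2): R3 −= (6)R2 → (0, 0, 0, 5, 3)
pivot(3,3)=5: scale R3 → (0, 0, 0, 1, 2)
  clear (1,3): R1 −= (1)R3 → (0, 1, 0, 0, 1)
  clear (2,3): R2 −= (4)R3 → (0, 0, 1, 0, 3)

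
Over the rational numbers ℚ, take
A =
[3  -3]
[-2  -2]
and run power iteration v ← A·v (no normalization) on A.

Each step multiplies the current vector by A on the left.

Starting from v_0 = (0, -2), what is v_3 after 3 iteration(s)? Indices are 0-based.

v_3 = (78, 28)

v_0 = (0, -2).
v_1 = A·v_0 = (6, 4).
v_2 = A·v_1 = (6, -20).
v_3 = A·v_2 = (78, 28).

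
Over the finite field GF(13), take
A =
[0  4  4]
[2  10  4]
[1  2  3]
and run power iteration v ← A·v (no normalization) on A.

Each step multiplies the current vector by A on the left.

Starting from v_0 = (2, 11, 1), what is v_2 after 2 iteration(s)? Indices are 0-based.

v_2 = (8, 6, 1)

v_0 = (2, 11, 1).
v_1 = A·v_0 = (9, 1, 1).
v_2 = A·v_1 = (8, 6, 1).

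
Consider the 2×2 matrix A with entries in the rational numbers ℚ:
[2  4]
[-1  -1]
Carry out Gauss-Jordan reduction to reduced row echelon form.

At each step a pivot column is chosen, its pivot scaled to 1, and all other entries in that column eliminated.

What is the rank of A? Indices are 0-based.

step 1: normalize row 0 (÷2) = (1, 2)
  row 1: subtract -1×row0 = (0, 1)
step 2: normalize row 1 (÷1) = (0, 1)
  row 0: subtract 2×row1 = (1, 0)

rank = 2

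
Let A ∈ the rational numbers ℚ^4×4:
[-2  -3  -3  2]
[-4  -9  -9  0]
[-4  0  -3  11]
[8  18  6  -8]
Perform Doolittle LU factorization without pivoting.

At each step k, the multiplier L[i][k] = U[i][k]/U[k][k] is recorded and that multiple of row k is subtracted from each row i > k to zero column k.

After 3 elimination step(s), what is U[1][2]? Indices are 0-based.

Step 1: pivot at (0,0) is -2.
  row1 ← row1 − (2)·row0  ⇒  L[1][0]=2, U row1=(0, -3, -3, -4)
  row2 ← row2 − (2)·row0  ⇒  L[2][0]=2, U row2=(0, 6, 3, 7)
  row3 ← row3 − (-4)·row0  ⇒  L[3][0]=-4, U row3=(0, 6, -6, 0)
Step 2: pivot at (1,1) is -3.
  row2 ← row2 − (-2)·row1  ⇒  L[2][1]=-2, U row2=(0, 0, -3, -1)
  row3 ← row3 − (-2)·row1  ⇒  L[3][1]=-2, U row3=(0, 0, -12, -8)
Step 3: pivot at (2,2) is -3.
  row3 ← row3 − (4)·row2  ⇒  L[3][2]=4, U row3=(0, 0, 0, -4)

U[1][2] = -3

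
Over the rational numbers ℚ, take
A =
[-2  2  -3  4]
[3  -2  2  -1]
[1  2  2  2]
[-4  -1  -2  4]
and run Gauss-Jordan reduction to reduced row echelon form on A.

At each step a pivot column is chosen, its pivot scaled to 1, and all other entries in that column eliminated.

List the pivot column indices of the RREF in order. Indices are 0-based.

[1] R0 /= -2  ⇒  (1, -1, 3/2, -2)
     R1 -= 3·R0  ⇒  (0, 1, -5/2, 5)
     R2 -= 1·R0  ⇒  (0, 3, 1/2, 4)
     R3 -= -4·R0  ⇒  (0, -5, 4, -4)
[2] R1 /= 1  ⇒  (0, 1, -5/2, 5)
     R0 -= -1·R1  ⇒  (1, 0, -1, 3)
     R2 -= 3·R1  ⇒  (0, 0, 8, -11)
     R3 -= -5·R1  ⇒  (0, 0, -17/2, 21)
[3] R2 /= 8  ⇒  (0, 0, 1, -11/8)
     R0 -= -1·R2  ⇒  (1, 0, 0, 13/8)
     R1 -= -5/2·R2  ⇒  (0, 1, 0, 25/16)
     R3 -= -17/2·R2  ⇒  (0, 0, 0, 149/16)
[4] R3 /= 149/16  ⇒  (0, 0, 0, 1)
     R0 -= 13/8·R3  ⇒  (1, 0, 0, 0)
     R1 -= 25/16·R3  ⇒  (0, 1, 0, 0)
     R2 -= -11/8·R3  ⇒  (0, 0, 1, 0)

pivot columns: 0, 1, 2, 3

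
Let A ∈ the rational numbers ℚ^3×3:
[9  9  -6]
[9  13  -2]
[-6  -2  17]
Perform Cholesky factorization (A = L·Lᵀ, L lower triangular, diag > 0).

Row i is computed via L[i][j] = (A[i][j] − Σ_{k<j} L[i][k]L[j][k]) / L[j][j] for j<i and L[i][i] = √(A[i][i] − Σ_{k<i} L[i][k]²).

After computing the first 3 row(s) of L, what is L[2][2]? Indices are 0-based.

Step 1: L[0][0] = √(9) = 3.
  L[1][0] = (9) / L[0][0] = 3.
Step 2: L[1][1] = √(4) = 2.
  L[2][0] = (-6) / L[0][0] = -2.
  L[2][1] = (4) / L[1][1] = 2.
Step 3: L[2][2] = √(9) = 3.

L[2][2] = 3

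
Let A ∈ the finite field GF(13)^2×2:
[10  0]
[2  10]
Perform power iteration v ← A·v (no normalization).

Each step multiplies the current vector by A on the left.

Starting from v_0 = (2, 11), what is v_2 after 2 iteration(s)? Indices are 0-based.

v_0 = (2, 11).
v_1 = A·v_0 = (7, 10).
v_2 = A·v_1 = (5, 10).

v_2 = (5, 10)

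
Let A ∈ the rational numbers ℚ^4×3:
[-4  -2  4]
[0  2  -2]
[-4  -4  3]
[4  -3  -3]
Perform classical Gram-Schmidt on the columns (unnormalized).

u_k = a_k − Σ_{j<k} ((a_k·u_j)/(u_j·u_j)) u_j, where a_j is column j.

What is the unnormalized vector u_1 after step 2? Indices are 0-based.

Step 1: u_0 = a_0 = (-4, 0, -4, 4).
Step 2: u_1 = a_1 − (1/4)·u_0 = (-1, 2, -3, -4).

u_1 = (-1, 2, -3, -4)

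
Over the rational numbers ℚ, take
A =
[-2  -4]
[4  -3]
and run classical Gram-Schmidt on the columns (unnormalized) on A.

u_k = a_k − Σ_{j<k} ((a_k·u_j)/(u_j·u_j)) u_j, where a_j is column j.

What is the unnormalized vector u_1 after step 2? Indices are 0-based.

u_1 = (-22/5, -11/5)

Step 1: u_0 = a_0 = (-2, 4).
Step 2: u_1 = a_1 − (-1/5)·u_0 = (-22/5, -11/5).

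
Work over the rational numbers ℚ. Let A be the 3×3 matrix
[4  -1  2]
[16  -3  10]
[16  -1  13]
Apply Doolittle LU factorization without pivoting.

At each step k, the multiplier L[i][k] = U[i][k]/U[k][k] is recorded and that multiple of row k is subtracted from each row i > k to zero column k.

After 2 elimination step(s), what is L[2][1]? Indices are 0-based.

L[2][1] = 3

Step 1: pivot at (0,0) is 4.
  row1 ← row1 − (4)·row0  ⇒  L[1][0]=4, U row1=(0, 1, 2)
  row2 ← row2 − (4)·row0  ⇒  L[2][0]=4, U row2=(0, 3, 5)
Step 2: pivot at (1,1) is 1.
  row2 ← row2 − (3)·row1  ⇒  L[2][1]=3, U row2=(0, 0, -1)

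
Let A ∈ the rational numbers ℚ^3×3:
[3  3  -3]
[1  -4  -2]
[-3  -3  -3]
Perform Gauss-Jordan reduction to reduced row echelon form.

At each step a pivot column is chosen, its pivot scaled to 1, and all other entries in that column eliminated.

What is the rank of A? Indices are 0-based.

rank = 3

[1] R0 /= 3  ⇒  (1, 1, -1)
     R1 -= 1·R0  ⇒  (0, -5, -1)
     R2 -= -3·R0  ⇒  (0, 0, -6)
[2] R1 /= -5  ⇒  (0, 1, 1/5)
     R0 -= 1·R1  ⇒  (1, 0, -6/5)
[3] R2 /= -6  ⇒  (0, 0, 1)
     R0 -= -6/5·R2  ⇒  (1, 0, 0)
     R1 -= 1/5·R2  ⇒  (0, 1, 0)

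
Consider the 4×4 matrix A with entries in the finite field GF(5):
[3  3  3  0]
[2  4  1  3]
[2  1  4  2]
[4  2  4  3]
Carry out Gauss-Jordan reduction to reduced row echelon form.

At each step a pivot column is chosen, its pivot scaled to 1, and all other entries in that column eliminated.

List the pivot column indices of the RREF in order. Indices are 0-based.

pivot columns: 0, 1, 2

pivot(0,0)=3: scale R0 → (1, 1, 1, 0)
  clear (1,0): R1 −= (2)R0 → (0, 2, 4, 3)
  clear (2,0): R2 −= (2)R0 → (0, 4, 2, 2)
  clear (3,0): R3 −= (4)R0 → (0, 3, 0, 3)
pivot(1,1)=2: scale R1 → (0, 1, 2, 4)
  clear (0,1): R0 −= (1)R1 → (1, 0, 4, 1)
  clear (2,1): R2 −= (4)R1 → (0, 0, 4, 1)
  clear (3,1): R3 −= (3)R1 → (0, 0, 4, 1)
pivot(2,2)=4: scale R2 → (0, 0, 1, 4)
  clear (0,2): R0 −= (4)R2 → (1, 0, 0, 0)
  clear (1,2): R1 −= (2)R2 → (0, 1, 0, 1)
  clear (3,2): R3 −= (4)R2 → (0, 0, 0, 0)
col 3: no nonzero at/below row 3; advance.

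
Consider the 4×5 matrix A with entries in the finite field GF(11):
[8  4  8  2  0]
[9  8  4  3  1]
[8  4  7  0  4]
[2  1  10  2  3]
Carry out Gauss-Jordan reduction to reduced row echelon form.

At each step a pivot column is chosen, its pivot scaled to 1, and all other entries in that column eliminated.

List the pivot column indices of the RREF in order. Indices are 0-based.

pivot(0,0)=8: scale R0 → (1, 6, 1, 3, 0)
  clear (1,0): R1 −= (9)R0 → (0, 9, 6, 9, 1)
  clear (2,0): R2 −= (8)R0 → (0, 0, 10, 9, 4)
  clear (3,0): R3 −= (2)R0 → (0, 0, 8, 7, 3)
pivot(1,1)=9: scale R1 → (0, 1, 8, 1, 5)
  clear (0,1): R0 −= (6)R1 → (1, 0, 8, 8, 3)
pivot(2,2)=10: scale R2 → (0, 0, 1, 2, 7)
  clear (0,2): R0 −= (8)R2 → (1, 0, 0, 3, 2)
  clear (1,2): R1 −= (8)R2 → (0, 1, 0, 7, 4)
  clear (3,2): R3 −= (8)R2 → (0, 0, 0, 2, 2)
pivot(3,3)=2: scale R3 → (0, 0, 0, 1, 1)
  clear (0,3): R0 −= (3)R3 → (1, 0, 0, 0, 10)
  clear (1,3): R1 −= (7)R3 → (0, 1, 0, 0, 8)
  clear (2,3): R2 −= (2)R3 → (0, 0, 1, 0, 5)

pivot columns: 0, 1, 2, 3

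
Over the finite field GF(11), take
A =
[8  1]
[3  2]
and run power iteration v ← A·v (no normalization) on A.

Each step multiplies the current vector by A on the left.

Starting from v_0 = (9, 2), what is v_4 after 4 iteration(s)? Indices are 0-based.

v_0 = (9, 2).
v_1 = A·v_0 = (8, 9).
v_2 = A·v_1 = (7, 9).
v_3 = A·v_2 = (10, 6).
v_4 = A·v_3 = (9, 9).

v_4 = (9, 9)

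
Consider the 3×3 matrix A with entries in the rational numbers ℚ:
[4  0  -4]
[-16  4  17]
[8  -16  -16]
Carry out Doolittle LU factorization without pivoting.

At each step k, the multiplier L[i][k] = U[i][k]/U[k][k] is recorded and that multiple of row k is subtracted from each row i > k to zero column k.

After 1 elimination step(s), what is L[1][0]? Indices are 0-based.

[col 0] pivot 4
  R1 -= -4*R0 → (0, 4, 1)  (L[1][0] := -4)
  R2 -= 2*R0 → (0, -16, -8)  (L[2][0] := 2)

L[1][0] = -4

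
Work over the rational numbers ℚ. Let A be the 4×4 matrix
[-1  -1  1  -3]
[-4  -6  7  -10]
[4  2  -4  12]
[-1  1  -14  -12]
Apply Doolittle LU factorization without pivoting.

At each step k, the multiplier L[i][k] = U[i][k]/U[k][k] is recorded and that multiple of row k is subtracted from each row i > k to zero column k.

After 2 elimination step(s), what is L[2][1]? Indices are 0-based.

Step 1: pivot at (0,0) is -1.
  row1 ← row1 − (4)·row0  ⇒  L[1][0]=4, U row1=(0, -2, 3, 2)
  row2 ← row2 − (-4)·row0  ⇒  L[2][0]=-4, U row2=(0, -2, 0, 0)
  row3 ← row3 − (1)·row0  ⇒  L[3][0]=1, U row3=(0, 2, -15, -9)
Step 2: pivot at (1,1) is -2.
  row2 ← row2 − (1)·row1  ⇒  L[2][1]=1, U row2=(0, 0, -3, -2)
  row3 ← row3 − (-1)·row1  ⇒  L[3][1]=-1, U row3=(0, 0, -12, -7)

L[2][1] = 1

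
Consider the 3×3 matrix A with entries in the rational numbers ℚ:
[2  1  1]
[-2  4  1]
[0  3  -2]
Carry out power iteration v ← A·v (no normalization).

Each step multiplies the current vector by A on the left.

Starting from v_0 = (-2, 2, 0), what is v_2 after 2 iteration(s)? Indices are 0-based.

v_0 = (-2, 2, 0).
v_1 = A·v_0 = (-2, 12, 6).
v_2 = A·v_1 = (14, 58, 24).

v_2 = (14, 58, 24)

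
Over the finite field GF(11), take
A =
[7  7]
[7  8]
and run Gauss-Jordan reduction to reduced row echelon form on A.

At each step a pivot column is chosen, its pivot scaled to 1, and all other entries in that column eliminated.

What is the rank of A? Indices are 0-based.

[1] R0 /= 7  ⇒  (1, 1)
     R1 -= 7·R0  ⇒  (0, 1)
[2] R1 /= 1  ⇒  (0, 1)
     R0 -= 1·R1  ⇒  (1, 0)

rank = 2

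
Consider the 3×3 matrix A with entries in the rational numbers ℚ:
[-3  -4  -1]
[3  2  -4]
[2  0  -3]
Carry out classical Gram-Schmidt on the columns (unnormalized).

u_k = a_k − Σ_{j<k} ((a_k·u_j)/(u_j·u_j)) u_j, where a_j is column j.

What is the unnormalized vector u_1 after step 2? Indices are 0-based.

u_1 = (-17/11, -5/11, -18/11)

Step 1: u_0 = a_0 = (-3, 3, 2).
Step 2: u_1 = a_1 − (9/11)·u_0 = (-17/11, -5/11, -18/11).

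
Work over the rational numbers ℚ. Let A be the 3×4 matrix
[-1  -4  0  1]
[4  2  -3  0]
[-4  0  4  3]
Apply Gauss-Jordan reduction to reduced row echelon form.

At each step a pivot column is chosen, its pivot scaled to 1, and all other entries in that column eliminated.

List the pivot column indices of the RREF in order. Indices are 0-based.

pivot columns: 0, 1, 2

step 1: normalize row 0 (÷-1) = (1, 4, 0, -1)
  row 1: subtract 4×row0 = (0, -14, -3, 4)
  row 2: subtract -4×row0 = (0, 16, 4, -1)
step 2: normalize row 1 (÷-14) = (0, 1, 3/14, -2/7)
  row 0: subtract 4×row1 = (1, 0, -6/7, 1/7)
  row 2: subtract 16×row1 = (0, 0, 4/7, 25/7)
step 3: normalize row 2 (÷4/7) = (0, 0, 1, 25/4)
  row 0: subtract -6/7×row2 = (1, 0, 0, 11/2)
  row 1: subtract 3/14×row2 = (0, 1, 0, -13/8)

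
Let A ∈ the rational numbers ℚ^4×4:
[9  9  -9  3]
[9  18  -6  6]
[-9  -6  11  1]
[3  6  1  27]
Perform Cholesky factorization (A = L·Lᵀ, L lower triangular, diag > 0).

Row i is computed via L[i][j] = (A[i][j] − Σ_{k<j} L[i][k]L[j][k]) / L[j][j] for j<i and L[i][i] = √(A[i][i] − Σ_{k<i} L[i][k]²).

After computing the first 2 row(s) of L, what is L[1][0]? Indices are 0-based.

L[1][0] = 3

Step 1: L[0][0] = √(9) = 3.
  L[1][0] = (9) / L[0][0] = 3.
Step 2: L[1][1] = √(9) = 3.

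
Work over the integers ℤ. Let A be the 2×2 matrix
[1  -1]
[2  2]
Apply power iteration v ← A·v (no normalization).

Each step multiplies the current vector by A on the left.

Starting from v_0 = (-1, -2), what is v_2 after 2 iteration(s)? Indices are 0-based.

v_2 = (7, -10)

v_0 = (-1, -2).
v_1 = A·v_0 = (1, -6).
v_2 = A·v_1 = (7, -10).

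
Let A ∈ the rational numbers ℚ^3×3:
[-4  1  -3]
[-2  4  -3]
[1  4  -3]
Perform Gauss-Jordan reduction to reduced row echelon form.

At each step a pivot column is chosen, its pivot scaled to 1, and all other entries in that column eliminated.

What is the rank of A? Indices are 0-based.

rank = 3

step 1: normalize row 0 (÷-4) = (1, -1/4, 3/4)
  row 1: subtract -2×row0 = (0, 7/2, -3/2)
  row 2: subtract 1×row0 = (0, 17/4, -15/4)
step 2: normalize row 1 (÷7/2) = (0, 1, -3/7)
  row 0: subtract -1/4×row1 = (1, 0, 9/14)
  row 2: subtract 17/4×row1 = (0, 0, -27/14)
step 3: normalize row 2 (÷-27/14) = (0, 0, 1)
  row 0: subtract 9/14×row2 = (1, 0, 0)
  row 1: subtract -3/7×row2 = (0, 1, 0)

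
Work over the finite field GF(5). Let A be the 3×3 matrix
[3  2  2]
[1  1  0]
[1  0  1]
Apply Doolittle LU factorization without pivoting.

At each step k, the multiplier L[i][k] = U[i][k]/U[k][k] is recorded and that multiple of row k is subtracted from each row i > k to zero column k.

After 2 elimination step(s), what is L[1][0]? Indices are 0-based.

k=0: U[0][0]=3
  eliminate (1,0): mult=2, new row 1: (0, 2, 1); set L[1][0]=2
  eliminate (2,0): mult=2, new row 2: (0, 1, 2); set L[2][0]=2
k=1: U[1][1]=2
  eliminate (2,1): mult=3, new row 2: (0, 0, 4); set L[2][1]=3

L[1][0] = 2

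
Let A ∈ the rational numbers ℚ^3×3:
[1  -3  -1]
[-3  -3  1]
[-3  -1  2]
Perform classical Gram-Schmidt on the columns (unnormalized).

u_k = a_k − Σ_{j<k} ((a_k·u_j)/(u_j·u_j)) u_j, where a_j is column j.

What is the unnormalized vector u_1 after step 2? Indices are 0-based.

u_1 = (-66/19, -30/19, 8/19)

Step 1: u_0 = a_0 = (1, -3, -3).
Step 2: u_1 = a_1 − (9/19)·u_0 = (-66/19, -30/19, 8/19).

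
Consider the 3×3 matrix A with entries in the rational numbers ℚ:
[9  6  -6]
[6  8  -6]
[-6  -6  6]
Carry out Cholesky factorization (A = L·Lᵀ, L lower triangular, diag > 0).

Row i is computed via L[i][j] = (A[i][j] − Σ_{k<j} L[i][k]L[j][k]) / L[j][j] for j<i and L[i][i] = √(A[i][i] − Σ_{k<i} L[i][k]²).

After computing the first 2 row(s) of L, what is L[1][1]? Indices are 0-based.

L[1][1] = 2

Step 1: L[0][0] = √(9) = 3.
  L[1][0] = (6) / L[0][0] = 2.
Step 2: L[1][1] = √(4) = 2.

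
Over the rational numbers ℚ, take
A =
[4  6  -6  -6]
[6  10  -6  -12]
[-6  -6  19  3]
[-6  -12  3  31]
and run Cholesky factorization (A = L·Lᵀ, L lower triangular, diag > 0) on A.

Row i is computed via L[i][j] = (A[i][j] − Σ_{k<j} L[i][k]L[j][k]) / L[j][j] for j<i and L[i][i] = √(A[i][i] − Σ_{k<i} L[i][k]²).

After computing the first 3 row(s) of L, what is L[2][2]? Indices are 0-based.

L[2][2] = 1

Step 1: L[0][0] = √(4) = 2.
  L[1][0] = (6) / L[0][0] = 3.
Step 2: L[1][1] = √(1) = 1.
  L[2][0] = (-6) / L[0][0] = -3.
  L[2][1] = (3) / L[1][1] = 3.
Step 3: L[2][2] = √(1) = 1.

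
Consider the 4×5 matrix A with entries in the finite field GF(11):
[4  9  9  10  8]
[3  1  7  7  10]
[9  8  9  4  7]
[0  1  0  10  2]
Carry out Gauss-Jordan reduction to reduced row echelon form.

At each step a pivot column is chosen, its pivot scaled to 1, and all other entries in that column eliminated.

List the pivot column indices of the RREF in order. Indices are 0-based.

[1] R0 /= 4  ⇒  (1, 5, 5, 8, 2)
     R1 -= 3·R0  ⇒  (0, 8, 3, 5, 4)
     R2 -= 9·R0  ⇒  (0, 7, 8, 9, 0)
[2] R1 /= 8  ⇒  (0, 1, 10, 2, 6)
     R0 -= 5·R1  ⇒  (1, 0, 10, 9, 5)
     R2 -= 7·R1  ⇒  (0, 0, 4, 6, 2)
     R3 -= 1·R1  ⇒  (0, 0, 1, 8, 7)
[3] R2 /= 4  ⇒  (0, 0, 1, 7, 6)
     R0 -= 10·R2  ⇒  (1, 0, 0, 5, 0)
     R1 -= 10·R2  ⇒  (0, 1, 0, 9, 1)
     R3 -= 1·R2  ⇒  (0, 0, 0, 1, 1)
[4] R3 /= 1  ⇒  (0, 0, 0, 1, 1)
     R0 -= 5·R3  ⇒  (1, 0, 0, 0, 6)
     R1 -= 9·R3  ⇒  (0, 1, 0, 0, 3)
     R2 -= 7·R3  ⇒  (0, 0, 1, 0, 10)

pivot columns: 0, 1, 2, 3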